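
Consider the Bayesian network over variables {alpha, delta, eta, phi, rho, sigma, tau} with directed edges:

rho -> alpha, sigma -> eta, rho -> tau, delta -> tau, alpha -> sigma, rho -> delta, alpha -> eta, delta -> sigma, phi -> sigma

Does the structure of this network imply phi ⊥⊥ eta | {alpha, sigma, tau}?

Yes — phi and eta are d-separated given {alpha, sigma, tau}.

We examine all 4 paths between phi and eta:
  1. phi → sigma ← alpha → eta — sigma:collider[open]; alpha:fork[blocks] ⇒ blocked
  2. phi → sigma ← delta → tau ← rho → alpha → eta — sigma:collider[open]; delta:fork[open]; tau:collider[open]; rho:fork[open]; alpha:chain[blocks] ⇒ blocked
  3. phi → sigma ← delta ← rho → alpha → eta — sigma:collider[open]; delta:chain[open]; rho:fork[open]; alpha:chain[blocks] ⇒ blocked
  4. phi → sigma → eta — sigma:chain[blocks] ⇒ blocked
Since every path is blocked, d-separation holds.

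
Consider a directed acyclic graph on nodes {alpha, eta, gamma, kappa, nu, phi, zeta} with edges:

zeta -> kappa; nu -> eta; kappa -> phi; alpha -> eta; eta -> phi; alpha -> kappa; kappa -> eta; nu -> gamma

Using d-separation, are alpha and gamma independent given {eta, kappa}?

No

3 paths connect alpha and gamma; each must be blocked for d-separation to hold:
Path 1: alpha → eta ← nu → gamma
  eta is a collider and eta is conditioned on, which opens it; nu is a fork and nu is not conditioned on — no node blocks this path, so it is active.
Path 2: alpha → kappa → eta ← nu → gamma
  kappa is a chain here and kappa is conditioned on, so the path is blocked at kappa.
Path 3: alpha → kappa → phi ← eta ← nu → gamma
  kappa is a chain here and kappa is conditioned on, so the path is blocked at kappa.
At least one path is unblocked, so d-separation fails.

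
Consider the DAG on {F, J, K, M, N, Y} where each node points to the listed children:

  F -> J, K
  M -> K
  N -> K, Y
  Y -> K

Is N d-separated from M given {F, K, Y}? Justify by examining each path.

There are 2 undirected paths between N and M; checking each against the conditioning set {F, K, Y}:
Path 1: N → K ← M
  K is a collider and K is conditioned on, which opens it — no node blocks this path, so it is active.
Path 2: N → Y → K ← M
  Y is a chain here and Y is conditioned on, so the path is blocked at Y.
Since the path N → K ← M is active, N and M are not d-separated given {F, K, Y}.

No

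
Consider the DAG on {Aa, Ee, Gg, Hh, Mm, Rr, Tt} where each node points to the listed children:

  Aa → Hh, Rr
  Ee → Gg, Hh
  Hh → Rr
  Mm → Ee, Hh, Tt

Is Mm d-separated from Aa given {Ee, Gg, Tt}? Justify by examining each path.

We examine all 4 paths between Mm and Aa:
  1. Mm → Ee → Hh ← Aa — Ee:chain[blocks]; Hh:collider[blocks] ⇒ blocked
  2. Mm → Ee → Hh → Rr ← Aa — Ee:chain[blocks]; Hh:chain[open]; Rr:collider[blocks] ⇒ blocked
  3. Mm → Hh ← Aa — Hh:collider[blocks] ⇒ blocked
  4. Mm → Hh → Rr ← Aa — Hh:chain[open]; Rr:collider[blocks] ⇒ blocked
All paths are blocked; Mm ⊥ Aa | {Ee, Gg, Tt} holds.

Yes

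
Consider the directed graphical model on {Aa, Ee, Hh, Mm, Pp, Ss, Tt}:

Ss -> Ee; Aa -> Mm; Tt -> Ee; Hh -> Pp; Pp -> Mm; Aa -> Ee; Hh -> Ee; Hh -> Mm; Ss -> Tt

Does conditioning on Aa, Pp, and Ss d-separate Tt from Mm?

There are 6 undirected paths between Tt and Mm; checking each against the conditioning set {Aa, Pp, Ss}:
Path 1: Tt ← Ss → Ee ← Hh → Pp → Mm
  Ss is a fork here and Ss is conditioned on, so the path is blocked at Ss.
Path 2: Tt ← Ss → Ee ← Hh → Mm
  Ss is a fork here and Ss is conditioned on, so the path is blocked at Ss.
Path 3: Tt ← Ss → Ee ← Aa → Mm
  Ss is a fork here and Ss is conditioned on, so the path is blocked at Ss.
Path 4: Tt → Ee ← Hh → Pp → Mm
  Ee is a collider here and neither Ee nor any of its descendants is conditioned on, so the collider stays closed — the path is blocked at Ee.
Path 5: Tt → Ee ← Hh → Mm
  Ee is a collider here and neither Ee nor any of its descendants is conditioned on, so the collider stays closed — the path is blocked at Ee.
Path 6: Tt → Ee ← Aa → Mm
  Ee is a collider here and neither Ee nor any of its descendants is conditioned on, so the collider stays closed — the path is blocked at Ee.
Every path is blocked, so Tt and Mm are d-separated given {Aa, Pp, Ss}.

Yes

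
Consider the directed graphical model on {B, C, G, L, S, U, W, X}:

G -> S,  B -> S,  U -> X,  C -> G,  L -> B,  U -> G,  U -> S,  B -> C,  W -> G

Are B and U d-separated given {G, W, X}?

No — B and U are not d-separated given {G, W, X}.

Enumerating the 4 paths from B to U and testing each for blocking by {G, W, X}:
Path 1: B → C → G ← U
  C is a chain and C is not conditioned on; G is a collider and G is conditioned on, which opens it — no node blocks this path, so it is active.
Path 2: B → C → G → S ← U
  G is a chain here and G is conditioned on, so the path is blocked at G.
Path 3: B → S ← G ← U
  S is a collider here and neither S nor any of its descendants is conditioned on, so the collider stays closed — the path is blocked at S.
Path 4: B → S ← U
  S is a collider here and neither S nor any of its descendants is conditioned on, so the collider stays closed — the path is blocked at S.
Because an active path exists, B and U are not d-separated.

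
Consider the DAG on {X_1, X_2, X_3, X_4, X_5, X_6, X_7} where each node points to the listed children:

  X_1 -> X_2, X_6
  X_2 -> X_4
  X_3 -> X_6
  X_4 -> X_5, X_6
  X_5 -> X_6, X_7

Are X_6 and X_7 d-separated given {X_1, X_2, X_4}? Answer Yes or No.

No

Enumerating the 3 paths from X_6 to X_7 and testing each for blocking by {X_1, X_2, X_4}:
Path 1: X_6 ← X_4 → X_5 → X_7
  X_4 is a fork here and X_4 is conditioned on, so the path is blocked at X_4.
Path 2: X_6 ← X_1 → X_2 → X_4 → X_5 → X_7
  X_1 is a fork here and X_1 is conditioned on, so the path is blocked at X_1.
Path 3: X_6 ← X_5 → X_7
  X_5 is a fork and X_5 is not conditioned on — no node blocks this path, so it is active.
Since the path X_6 ← X_5 → X_7 is active, X_6 and X_7 are not d-separated given {X_1, X_2, X_4}.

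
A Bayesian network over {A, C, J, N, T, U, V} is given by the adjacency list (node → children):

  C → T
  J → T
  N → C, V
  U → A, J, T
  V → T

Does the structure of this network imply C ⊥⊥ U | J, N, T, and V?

There are 4 undirected paths between C and U; checking each against the conditioning set {J, N, T, V}:
Path 1: C ← N → V → T ← U
  N is a fork here and N is conditioned on, so the path is blocked at N.
Path 2: C ← N → V → T ← J ← U
  N is a fork here and N is conditioned on, so the path is blocked at N.
Path 3: C → T ← U
  T is a collider and T is conditioned on, which opens it — no node blocks this path, so it is active.
Path 4: C → T ← J ← U
  J is a chain here and J is conditioned on, so the path is blocked at J.
Since the path C → T ← U is active, C and U are not d-separated given {J, N, T, V}.

No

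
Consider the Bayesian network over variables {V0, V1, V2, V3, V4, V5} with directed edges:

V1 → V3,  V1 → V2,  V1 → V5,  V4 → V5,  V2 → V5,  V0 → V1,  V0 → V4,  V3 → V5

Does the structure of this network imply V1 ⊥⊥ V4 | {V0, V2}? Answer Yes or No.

We examine all 4 paths between V1 and V4:
  1. V1 → V3 → V5 ← V4 — V3:chain[open]; V5:collider[blocks] ⇒ blocked
  2. V1 → V2 → V5 ← V4 — V2:chain[blocks]; V5:collider[blocks] ⇒ blocked
  3. V1 → V5 ← V4 — V5:collider[blocks] ⇒ blocked
  4. V1 ← V0 → V4 — V0:fork[blocks] ⇒ blocked
All paths are blocked; V1 ⊥ V4 | {V0, V2} holds.

Yes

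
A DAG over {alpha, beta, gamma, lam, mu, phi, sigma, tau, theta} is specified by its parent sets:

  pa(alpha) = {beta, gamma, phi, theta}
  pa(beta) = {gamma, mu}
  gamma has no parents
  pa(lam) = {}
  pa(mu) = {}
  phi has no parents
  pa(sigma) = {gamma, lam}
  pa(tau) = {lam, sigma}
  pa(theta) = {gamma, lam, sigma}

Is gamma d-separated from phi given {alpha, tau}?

There are 6 undirected paths between gamma and phi; checking each against the conditioning set {alpha, tau}:
Path 1: gamma → theta → alpha ← phi
  theta is a chain and theta is not conditioned on; alpha is a collider and alpha is conditioned on, which opens it — no node blocks this path, so it is active.
Path 2: gamma → alpha ← phi
  alpha is a collider and alpha is conditioned on, which opens it — no node blocks this path, so it is active.
Path 3: gamma → beta → alpha ← phi
  beta is a chain and beta is not conditioned on; alpha is a collider and alpha is conditioned on, which opens it — no node blocks this path, so it is active.
Path 4: gamma → sigma → theta → alpha ← phi
  sigma is a chain and sigma is not conditioned on; theta is a chain and theta is not conditioned on; alpha is a collider and alpha is conditioned on, which opens it — no node blocks this path, so it is active.
Path 5: gamma → sigma ← lam → theta → alpha ← phi
  sigma is a collider and its descendant alpha is conditioned on, which opens it; lam is a fork and lam is not conditioned on; theta is a chain and theta is not conditioned on; alpha is a collider and alpha is conditioned on, which opens it — no node blocks this path, so it is active.
Path 6: gamma → sigma → tau ← lam → theta → alpha ← phi
  sigma is a chain and sigma is not conditioned on; tau is a collider and tau is conditioned on, which opens it; lam is a fork and lam is not conditioned on; theta is a chain and theta is not conditioned on; alpha is a collider and alpha is conditioned on, which opens it — no node blocks this path, so it is active.
Since the path gamma → theta → alpha ← phi is active, gamma and phi are not d-separated given {alpha, tau}.

No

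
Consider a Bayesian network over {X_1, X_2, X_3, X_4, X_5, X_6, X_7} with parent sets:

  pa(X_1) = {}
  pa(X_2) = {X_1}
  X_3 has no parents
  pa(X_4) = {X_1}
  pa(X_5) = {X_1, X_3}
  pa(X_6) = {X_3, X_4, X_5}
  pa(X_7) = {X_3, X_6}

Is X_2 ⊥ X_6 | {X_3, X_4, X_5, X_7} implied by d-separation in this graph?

Yes

Enumerating the 4 paths from X_2 to X_6 and testing each for blocking by {X_3, X_4, X_5, X_7}:
  1. X_2 ← X_1 → X_5 ← X_3 → X_6 — X_1:fork[open]; X_5:collider[open]; X_3:fork[blocks] ⇒ blocked
  2. X_2 ← X_1 → X_5 ← X_3 → X_7 ← X_6 — X_1:fork[open]; X_5:collider[open]; X_3:fork[blocks]; X_7:collider[open] ⇒ blocked
  3. X_2 ← X_1 → X_5 → X_6 — X_1:fork[open]; X_5:chain[blocks] ⇒ blocked
  4. X_2 ← X_1 → X_4 → X_6 — X_1:fork[open]; X_4:chain[blocks] ⇒ blocked
Every path is blocked, so X_2 and X_6 are d-separated given {X_3, X_4, X_5, X_7}.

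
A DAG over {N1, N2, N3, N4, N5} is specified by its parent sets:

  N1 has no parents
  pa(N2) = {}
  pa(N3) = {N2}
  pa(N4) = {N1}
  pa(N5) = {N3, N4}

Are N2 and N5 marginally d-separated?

The only undirected path from N2 to N5 is:
  1. N2 → N3 → N5 — N3:chain[open] ⇒ active
Because an active path exists, N2 and N5 are not d-separated.

No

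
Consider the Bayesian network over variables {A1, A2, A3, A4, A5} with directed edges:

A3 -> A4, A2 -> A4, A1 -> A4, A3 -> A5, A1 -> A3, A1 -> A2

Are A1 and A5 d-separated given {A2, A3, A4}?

There are 3 undirected paths between A1 and A5; checking each against the conditioning set {A2, A3, A4}:
Path 1: A1 → A4 ← A3 → A5
  A3 is a fork here and A3 is conditioned on, so the path is blocked at A3.
Path 2: A1 → A3 → A5
  A3 is a chain here and A3 is conditioned on, so the path is blocked at A3.
Path 3: A1 → A2 → A4 ← A3 → A5
  A2 is a chain here and A2 is conditioned on, so the path is blocked at A2.
All paths are blocked; A1 ⊥ A5 | {A2, A3, A4} holds.

Yes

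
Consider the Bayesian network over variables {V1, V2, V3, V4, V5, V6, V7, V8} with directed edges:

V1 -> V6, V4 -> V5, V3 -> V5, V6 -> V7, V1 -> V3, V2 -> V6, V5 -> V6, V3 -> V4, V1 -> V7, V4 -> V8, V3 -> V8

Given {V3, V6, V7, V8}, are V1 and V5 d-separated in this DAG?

No

We examine all 5 paths between V1 and V5:
Path 1: V1 → V6 ← V5
  V6 is a collider and V6 is conditioned on, which opens it — no node blocks this path, so it is active.
Path 2: V1 → V3 → V4 → V5
  V3 is a chain here and V3 is conditioned on, so the path is blocked at V3.
Path 3: V1 → V3 → V8 ← V4 → V5
  V3 is a chain here and V3 is conditioned on, so the path is blocked at V3.
Path 4: V1 → V3 → V5
  V3 is a chain here and V3 is conditioned on, so the path is blocked at V3.
Path 5: V1 → V7 ← V6 ← V5
  V6 is a chain here and V6 is conditioned on, so the path is blocked at V6.
At least one path is unblocked, so d-separation fails.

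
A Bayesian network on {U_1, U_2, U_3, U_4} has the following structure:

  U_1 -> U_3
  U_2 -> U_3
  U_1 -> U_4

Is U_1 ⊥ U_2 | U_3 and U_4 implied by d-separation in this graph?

There is one path between U_1 and U_2:
  1. U_1 → U_3 ← U_2 — U_3:collider[open] ⇒ active
Since the path U_1 → U_3 ← U_2 is active, U_1 and U_2 are not d-separated given {U_3, U_4}.

No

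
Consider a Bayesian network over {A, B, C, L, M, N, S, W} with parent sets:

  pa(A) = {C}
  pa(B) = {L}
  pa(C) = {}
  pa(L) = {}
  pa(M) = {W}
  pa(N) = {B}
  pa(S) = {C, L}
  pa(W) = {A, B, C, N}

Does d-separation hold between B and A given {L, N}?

Enumerating the 6 paths from B to A and testing each for blocking by {L, N}:
  1. B → N → W ← C → A — N:chain[blocks]; W:collider[blocks]; C:fork[open] ⇒ blocked
  2. B → N → W ← A — N:chain[blocks]; W:collider[blocks] ⇒ blocked
  3. B ← L → S ← C → W ← A — L:fork[blocks]; S:collider[blocks]; C:fork[open]; W:collider[blocks] ⇒ blocked
  4. B ← L → S ← C → A — L:fork[blocks]; S:collider[blocks]; C:fork[open] ⇒ blocked
  5. B → W ← C → A — W:collider[blocks]; C:fork[open] ⇒ blocked
  6. B → W ← A — W:collider[blocks] ⇒ blocked
Every path is blocked, so B and A are d-separated given {L, N}.

Yes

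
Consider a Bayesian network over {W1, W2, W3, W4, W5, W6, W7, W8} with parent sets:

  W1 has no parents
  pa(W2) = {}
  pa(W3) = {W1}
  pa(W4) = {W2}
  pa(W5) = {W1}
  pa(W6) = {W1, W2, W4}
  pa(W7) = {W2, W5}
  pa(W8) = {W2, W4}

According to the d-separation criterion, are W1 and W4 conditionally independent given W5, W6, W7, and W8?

Enumerating the 6 paths from W1 to W4 and testing each for blocking by {W5, W6, W7, W8}:
Path 1: W1 → W5 → W7 ← W2 → W4
  W5 is a chain here and W5 is conditioned on, so the path is blocked at W5.
Path 2: W1 → W5 → W7 ← W2 → W8 ← W4
  W5 is a chain here and W5 is conditioned on, so the path is blocked at W5.
Path 3: W1 → W5 → W7 ← W2 → W6 ← W4
  W5 is a chain here and W5 is conditioned on, so the path is blocked at W5.
Path 4: W1 → W6 ← W4
  W6 is a collider and W6 is conditioned on, which opens it — no node blocks this path, so it is active.
Path 5: W1 → W6 ← W2 → W4
  W6 is a collider and W6 is conditioned on, which opens it; W2 is a fork and W2 is not conditioned on — no node blocks this path, so it is active.
Path 6: W1 → W6 ← W2 → W8 ← W4
  W6 is a collider and W6 is conditioned on, which opens it; W2 is a fork and W2 is not conditioned on; W8 is a collider and W8 is conditioned on, which opens it — no node blocks this path, so it is active.
Since the path W1 → W6 ← W4 is active, W1 and W4 are not d-separated given {W5, W6, W7, W8}.

No — W1 and W4 are not d-separated given {W5, W6, W7, W8}.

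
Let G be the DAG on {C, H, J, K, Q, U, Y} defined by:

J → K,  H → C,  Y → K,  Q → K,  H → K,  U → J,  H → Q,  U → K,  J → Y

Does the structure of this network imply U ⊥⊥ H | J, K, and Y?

6 paths connect U and H; each must be blocked for d-separation to hold:
Path 1: U → K ← H
  K is a collider and K is conditioned on, which opens it — no node blocks this path, so it is active.
Path 2: U → K ← Q ← H
  K is a collider and K is conditioned on, which opens it; Q is a chain and Q is not conditioned on — no node blocks this path, so it is active.
Path 3: U → J → K ← H
  J is a chain here and J is conditioned on, so the path is blocked at J.
Path 4: U → J → K ← Q ← H
  J is a chain here and J is conditioned on, so the path is blocked at J.
Path 5: U → J → Y → K ← H
  J is a chain here and J is conditioned on, so the path is blocked at J.
Path 6: U → J → Y → K ← Q ← H
  J is a chain here and J is conditioned on, so the path is blocked at J.
Because an active path exists, U and H are not d-separated.

No — U and H are not d-separated given {J, K, Y}.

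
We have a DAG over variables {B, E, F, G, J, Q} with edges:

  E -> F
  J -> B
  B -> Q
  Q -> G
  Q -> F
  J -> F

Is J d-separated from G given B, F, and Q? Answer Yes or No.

2 paths connect J and G; each must be blocked for d-separation to hold:
  1. J → F ← Q → G — F:collider[open]; Q:fork[blocks] ⇒ blocked
  2. J → B → Q → G — B:chain[blocks]; Q:chain[blocks] ⇒ blocked
Every path is blocked, so J and G are d-separated given {B, F, Q}.

Yes — J and G are d-separated given {B, F, Q}.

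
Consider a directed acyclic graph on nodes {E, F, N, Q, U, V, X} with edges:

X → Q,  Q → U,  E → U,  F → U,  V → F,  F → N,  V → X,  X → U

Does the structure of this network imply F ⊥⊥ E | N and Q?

We examine all 3 paths between F and E:
Path 1: F ← V → X → U ← E
  U is a collider here and neither U nor any of its descendants is conditioned on, so the collider stays closed — the path is blocked at U.
Path 2: F ← V → X → Q → U ← E
  Q is a chain here and Q is conditioned on, so the path is blocked at Q.
Path 3: F → U ← E
  U is a collider here and neither U nor any of its descendants is conditioned on, so the collider stays closed — the path is blocked at U.
All paths are blocked; F ⊥ E | {N, Q} holds.

Yes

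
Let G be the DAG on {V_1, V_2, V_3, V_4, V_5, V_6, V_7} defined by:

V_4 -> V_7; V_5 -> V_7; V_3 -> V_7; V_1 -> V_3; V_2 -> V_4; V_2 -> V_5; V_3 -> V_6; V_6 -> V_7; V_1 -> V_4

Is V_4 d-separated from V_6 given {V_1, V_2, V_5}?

Yes

6 paths connect V_4 and V_6; each must be blocked for d-separation to hold:
Path 1: V_4 ← V_1 → V_3 → V_6
  V_1 is a fork here and V_1 is conditioned on, so the path is blocked at V_1.
Path 2: V_4 ← V_1 → V_3 → V_7 ← V_6
  V_1 is a fork here and V_1 is conditioned on, so the path is blocked at V_1.
Path 3: V_4 → V_7 ← V_6
  V_7 is a collider here and neither V_7 nor any of its descendants is conditioned on, so the collider stays closed — the path is blocked at V_7.
Path 4: V_4 → V_7 ← V_3 → V_6
  V_7 is a collider here and neither V_7 nor any of its descendants is conditioned on, so the collider stays closed — the path is blocked at V_7.
Path 5: V_4 ← V_2 → V_5 → V_7 ← V_6
  V_2 is a fork here and V_2 is conditioned on, so the path is blocked at V_2.
Path 6: V_4 ← V_2 → V_5 → V_7 ← V_3 → V_6
  V_2 is a fork here and V_2 is conditioned on, so the path is blocked at V_2.
All paths are blocked; V_4 ⊥ V_6 | {V_1, V_2, V_5} holds.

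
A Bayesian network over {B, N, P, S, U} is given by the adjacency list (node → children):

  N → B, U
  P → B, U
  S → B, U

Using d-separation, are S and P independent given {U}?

No — S and P are not d-separated given {U}.

We examine all 4 paths between S and P:
Path 1: S → U ← P
  U is a collider and U is conditioned on, which opens it — no node blocks this path, so it is active.
Path 2: S → U ← N → B ← P
  B is a collider here and neither B nor any of its descendants is conditioned on, so the collider stays closed — the path is blocked at B.
Path 3: S → B ← P
  B is a collider here and neither B nor any of its descendants is conditioned on, so the collider stays closed — the path is blocked at B.
Path 4: S → B ← N → U ← P
  B is a collider here and neither B nor any of its descendants is conditioned on, so the collider stays closed — the path is blocked at B.
Since the path S → U ← P is active, S and P are not d-separated given {U}.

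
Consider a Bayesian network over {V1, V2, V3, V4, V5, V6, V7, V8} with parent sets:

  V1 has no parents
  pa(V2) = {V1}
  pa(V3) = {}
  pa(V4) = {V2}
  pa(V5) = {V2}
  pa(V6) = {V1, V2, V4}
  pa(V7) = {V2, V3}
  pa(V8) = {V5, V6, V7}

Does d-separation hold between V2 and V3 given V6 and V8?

No

Enumerating the 5 paths from V2 to V3 and testing each for blocking by {V6, V8}:
  1. V2 → V5 → V8 ← V7 ← V3 — V5:chain[open]; V8:collider[open]; V7:chain[open] ⇒ active
  2. V2 → V6 → V8 ← V7 ← V3 — V6:chain[blocks]; V8:collider[open]; V7:chain[open] ⇒ blocked
  3. V2 ← V1 → V6 → V8 ← V7 ← V3 — V1:fork[open]; V6:chain[blocks]; V8:collider[open]; V7:chain[open] ⇒ blocked
  4. V2 → V7 ← V3 — V7:collider[open] ⇒ active
  5. V2 → V4 → V6 → V8 ← V7 ← V3 — V4:chain[open]; V6:chain[blocks]; V8:collider[open]; V7:chain[open] ⇒ blocked
At least one path is unblocked, so d-separation fails.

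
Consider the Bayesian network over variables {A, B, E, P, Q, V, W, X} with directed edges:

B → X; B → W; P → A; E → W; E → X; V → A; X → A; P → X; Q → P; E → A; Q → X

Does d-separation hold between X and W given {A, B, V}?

No — X and W are not d-separated given {A, B, V}.

5 paths connect X and W; each must be blocked for d-separation to hold:
Path 1: X ← E → W
  E is a fork and E is not conditioned on — no node blocks this path, so it is active.
Path 2: X → A ← E → W
  A is a collider and A is conditioned on, which opens it; E is a fork and E is not conditioned on — no node blocks this path, so it is active.
Path 3: X ← Q → P → A ← E → W
  Q is a fork and Q is not conditioned on; P is a chain and P is not conditioned on; A is a collider and A is conditioned on, which opens it; E is a fork and E is not conditioned on — no node blocks this path, so it is active.
Path 4: X ← B → W
  B is a fork here and B is conditioned on, so the path is blocked at B.
Path 5: X ← P → A ← E → W
  P is a fork and P is not conditioned on; A is a collider and A is conditioned on, which opens it; E is a fork and E is not conditioned on — no node blocks this path, so it is active.
Because an active path exists, X and W are not d-separated.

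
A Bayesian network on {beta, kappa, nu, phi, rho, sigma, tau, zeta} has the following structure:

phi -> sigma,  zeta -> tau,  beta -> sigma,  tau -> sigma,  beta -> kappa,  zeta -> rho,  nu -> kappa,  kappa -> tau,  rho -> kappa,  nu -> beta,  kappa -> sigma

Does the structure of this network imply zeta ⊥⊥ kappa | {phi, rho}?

Yes

5 paths connect zeta and kappa; each must be blocked for d-separation to hold:
Path 1: zeta → rho → kappa
  rho is a chain here and rho is conditioned on, so the path is blocked at rho.
Path 2: zeta → tau → sigma ← beta → kappa
  sigma is a collider here and neither sigma nor any of its descendants is conditioned on, so the collider stays closed — the path is blocked at sigma.
Path 3: zeta → tau → sigma ← beta ← nu → kappa
  sigma is a collider here and neither sigma nor any of its descendants is conditioned on, so the collider stays closed — the path is blocked at sigma.
Path 4: zeta → tau → sigma ← kappa
  sigma is a collider here and neither sigma nor any of its descendants is conditioned on, so the collider stays closed — the path is blocked at sigma.
Path 5: zeta → tau ← kappa
  tau is a collider here and neither tau nor any of its descendants is conditioned on, so the collider stays closed — the path is blocked at tau.
All paths are blocked; zeta ⊥ kappa | {phi, rho} holds.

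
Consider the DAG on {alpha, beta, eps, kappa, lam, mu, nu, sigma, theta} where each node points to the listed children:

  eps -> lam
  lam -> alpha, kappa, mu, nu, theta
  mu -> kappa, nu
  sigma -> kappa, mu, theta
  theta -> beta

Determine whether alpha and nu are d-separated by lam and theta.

Yes

Enumerating the 6 paths from alpha to nu and testing each for blocking by {lam, theta}:
  1. alpha ← lam → kappa ← mu → nu — lam:fork[blocks]; kappa:collider[blocks]; mu:fork[open] ⇒ blocked
  2. alpha ← lam → kappa ← sigma → mu → nu — lam:fork[blocks]; kappa:collider[blocks]; sigma:fork[open]; mu:chain[open] ⇒ blocked
  3. alpha ← lam → nu — lam:fork[blocks] ⇒ blocked
  4. alpha ← lam → theta ← sigma → kappa ← mu → nu — lam:fork[blocks]; theta:collider[open]; sigma:fork[open]; kappa:collider[blocks]; mu:fork[open] ⇒ blocked
  5. alpha ← lam → theta ← sigma → mu → nu — lam:fork[blocks]; theta:collider[open]; sigma:fork[open]; mu:chain[open] ⇒ blocked
  6. alpha ← lam → mu → nu — lam:fork[blocks]; mu:chain[open] ⇒ blocked
Since every path is blocked, d-separation holds.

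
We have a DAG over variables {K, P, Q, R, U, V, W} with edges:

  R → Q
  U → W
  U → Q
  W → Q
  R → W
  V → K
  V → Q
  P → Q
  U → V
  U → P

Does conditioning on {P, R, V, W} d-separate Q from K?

Yes

There are 5 undirected paths between Q and K; checking each against the conditioning set {P, R, V, W}:
Path 1: Q ← W ← U → V → K
  W is a chain here and W is conditioned on, so the path is blocked at W.
Path 2: Q ← P ← U → V → K
  P is a chain here and P is conditioned on, so the path is blocked at P.
Path 3: Q ← U → V → K
  V is a chain here and V is conditioned on, so the path is blocked at V.
Path 4: Q ← V → K
  V is a fork here and V is conditioned on, so the path is blocked at V.
Path 5: Q ← R → W ← U → V → K
  R is a fork here and R is conditioned on, so the path is blocked at R.
Every path is blocked, so Q and K are d-separated given {P, R, V, W}.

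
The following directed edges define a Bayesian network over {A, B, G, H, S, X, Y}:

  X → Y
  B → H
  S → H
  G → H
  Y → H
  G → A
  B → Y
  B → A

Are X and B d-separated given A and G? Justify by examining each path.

We examine all 3 paths between X and B:
Path 1: X → Y → H ← B
  H is a collider here and neither H nor any of its descendants is conditioned on, so the collider stays closed — the path is blocked at H.
Path 2: X → Y → H ← G → A ← B
  H is a collider here and neither H nor any of its descendants is conditioned on, so the collider stays closed — the path is blocked at H.
Path 3: X → Y ← B
  Y is a collider here and neither Y nor any of its descendants is conditioned on, so the collider stays closed — the path is blocked at Y.
All paths are blocked; X ⊥ B | {A, G} holds.

Yes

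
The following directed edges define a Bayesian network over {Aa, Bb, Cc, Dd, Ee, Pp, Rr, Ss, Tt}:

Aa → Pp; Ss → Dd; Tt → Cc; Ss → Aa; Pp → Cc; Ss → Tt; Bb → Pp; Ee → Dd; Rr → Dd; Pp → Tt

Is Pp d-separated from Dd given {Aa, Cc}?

No

There are 3 undirected paths between Pp and Dd; checking each against the conditioning set {Aa, Cc}:
  1. Pp ← Aa ← Ss → Dd — Aa:chain[blocks]; Ss:fork[open] ⇒ blocked
  2. Pp → Tt ← Ss → Dd — Tt:collider[open]; Ss:fork[open] ⇒ active
  3. Pp → Cc ← Tt ← Ss → Dd — Cc:collider[open]; Tt:chain[open]; Ss:fork[open] ⇒ active
Since the path Pp → Tt ← Ss → Dd is active, Pp and Dd are not d-separated given {Aa, Cc}.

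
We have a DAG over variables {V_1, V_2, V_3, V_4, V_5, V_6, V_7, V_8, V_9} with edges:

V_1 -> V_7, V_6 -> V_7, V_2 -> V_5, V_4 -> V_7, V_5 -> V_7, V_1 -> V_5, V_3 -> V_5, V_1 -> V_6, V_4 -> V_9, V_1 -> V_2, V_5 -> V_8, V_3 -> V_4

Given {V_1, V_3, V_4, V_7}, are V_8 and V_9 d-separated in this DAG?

6 paths connect V_8 and V_9; each must be blocked for d-separation to hold:
  1. V_8 ← V_5 ← V_1 → V_6 → V_7 ← V_4 → V_9 — V_5:chain[open]; V_1:fork[blocks]; V_6:chain[open]; V_7:collider[open]; V_4:fork[blocks] ⇒ blocked
  2. V_8 ← V_5 ← V_1 → V_7 ← V_4 → V_9 — V_5:chain[open]; V_1:fork[blocks]; V_7:collider[open]; V_4:fork[blocks] ⇒ blocked
  3. V_8 ← V_5 ← V_3 → V_4 → V_9 — V_5:chain[open]; V_3:fork[blocks]; V_4:chain[blocks] ⇒ blocked
  4. V_8 ← V_5 → V_7 ← V_4 → V_9 — V_5:fork[open]; V_7:collider[open]; V_4:fork[blocks] ⇒ blocked
  5. V_8 ← V_5 ← V_2 ← V_1 → V_6 → V_7 ← V_4 → V_9 — V_5:chain[open]; V_2:chain[open]; V_1:fork[blocks]; V_6:chain[open]; V_7:collider[open]; V_4:fork[blocks] ⇒ blocked
  6. V_8 ← V_5 ← V_2 ← V_1 → V_7 ← V_4 → V_9 — V_5:chain[open]; V_2:chain[open]; V_1:fork[blocks]; V_7:collider[open]; V_4:fork[blocks] ⇒ blocked
All paths are blocked; V_8 ⊥ V_9 | {V_1, V_3, V_4, V_7} holds.

Yes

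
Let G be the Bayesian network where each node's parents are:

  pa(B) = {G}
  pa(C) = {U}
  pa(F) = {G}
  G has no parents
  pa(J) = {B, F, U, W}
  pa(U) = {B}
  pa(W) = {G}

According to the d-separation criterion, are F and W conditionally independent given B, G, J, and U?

No — F and W are not d-separated given {B, G, J, U}.

6 paths connect F and W; each must be blocked for d-separation to hold:
  1. F → J ← U ← B ← G → W — J:collider[open]; U:chain[blocks]; B:chain[blocks]; G:fork[blocks] ⇒ blocked
  2. F → J ← B ← G → W — J:collider[open]; B:chain[blocks]; G:fork[blocks] ⇒ blocked
  3. F → J ← W — J:collider[open] ⇒ active
  4. F ← G → B → U → J ← W — G:fork[blocks]; B:chain[blocks]; U:chain[blocks]; J:collider[open] ⇒ blocked
  5. F ← G → B → J ← W — G:fork[blocks]; B:chain[blocks]; J:collider[open] ⇒ blocked
  6. F ← G → W — G:fork[blocks] ⇒ blocked
Since the path F → J ← W is active, F and W are not d-separated given {B, G, J, U}.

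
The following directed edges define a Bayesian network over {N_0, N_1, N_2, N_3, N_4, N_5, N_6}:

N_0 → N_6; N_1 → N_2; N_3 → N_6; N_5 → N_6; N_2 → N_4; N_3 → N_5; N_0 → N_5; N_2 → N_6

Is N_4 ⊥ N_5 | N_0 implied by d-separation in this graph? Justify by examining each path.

Yes

3 paths connect N_4 and N_5; each must be blocked for d-separation to hold:
Path 1: N_4 ← N_2 → N_6 ← N_3 → N_5
  N_6 is a collider here and neither N_6 nor any of its descendants is conditioned on, so the collider stays closed — the path is blocked at N_6.
Path 2: N_4 ← N_2 → N_6 ← N_0 → N_5
  N_6 is a collider here and neither N_6 nor any of its descendants is conditioned on, so the collider stays closed — the path is blocked at N_6.
Path 3: N_4 ← N_2 → N_6 ← N_5
  N_6 is a collider here and neither N_6 nor any of its descendants is conditioned on, so the collider stays closed — the path is blocked at N_6.
All paths are blocked; N_4 ⊥ N_5 | {N_0} holds.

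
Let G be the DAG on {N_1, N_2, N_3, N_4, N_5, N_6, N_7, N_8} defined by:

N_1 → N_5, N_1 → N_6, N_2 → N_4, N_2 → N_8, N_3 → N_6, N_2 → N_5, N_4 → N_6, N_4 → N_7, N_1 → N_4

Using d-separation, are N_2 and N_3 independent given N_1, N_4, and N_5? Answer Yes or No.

Yes — N_2 and N_3 are d-separated given {N_1, N_4, N_5}.

There are 4 undirected paths between N_2 and N_3; checking each against the conditioning set {N_1, N_4, N_5}:
  1. N_2 → N_5 ← N_1 → N_6 ← N_3 — N_5:collider[open]; N_1:fork[blocks]; N_6:collider[blocks] ⇒ blocked
  2. N_2 → N_5 ← N_1 → N_4 → N_6 ← N_3 — N_5:collider[open]; N_1:fork[blocks]; N_4:chain[blocks]; N_6:collider[blocks] ⇒ blocked
  3. N_2 → N_4 → N_6 ← N_3 — N_4:chain[blocks]; N_6:collider[blocks] ⇒ blocked
  4. N_2 → N_4 ← N_1 → N_6 ← N_3 — N_4:collider[open]; N_1:fork[blocks]; N_6:collider[blocks] ⇒ blocked
Every path is blocked, so N_2 and N_3 are d-separated given {N_1, N_4, N_5}.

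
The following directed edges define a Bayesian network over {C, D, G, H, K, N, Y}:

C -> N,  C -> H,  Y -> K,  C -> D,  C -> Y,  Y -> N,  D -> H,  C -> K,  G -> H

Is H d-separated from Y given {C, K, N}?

6 paths connect H and Y; each must be blocked for d-separation to hold:
Path 1: H ← C → Y
  C is a fork here and C is conditioned on, so the path is blocked at C.
Path 2: H ← C → K ← Y
  C is a fork here and C is conditioned on, so the path is blocked at C.
Path 3: H ← C → N ← Y
  C is a fork here and C is conditioned on, so the path is blocked at C.
Path 4: H ← D ← C → Y
  C is a fork here and C is conditioned on, so the path is blocked at C.
Path 5: H ← D ← C → K ← Y
  C is a fork here and C is conditioned on, so the path is blocked at C.
Path 6: H ← D ← C → N ← Y
  C is a fork here and C is conditioned on, so the path is blocked at C.
Every path is blocked, so H and Y are d-separated given {C, K, N}.

Yes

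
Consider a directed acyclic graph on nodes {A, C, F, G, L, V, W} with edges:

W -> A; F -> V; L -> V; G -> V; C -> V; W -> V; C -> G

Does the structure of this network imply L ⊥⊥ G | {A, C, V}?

2 paths connect L and G; each must be blocked for d-separation to hold:
Path 1: L → V ← C → G
  C is a fork here and C is conditioned on, so the path is blocked at C.
Path 2: L → V ← G
  V is a collider and V is conditioned on, which opens it — no node blocks this path, so it is active.
Since the path L → V ← G is active, L and G are not d-separated given {A, C, V}.

No — L and G are not d-separated given {A, C, V}.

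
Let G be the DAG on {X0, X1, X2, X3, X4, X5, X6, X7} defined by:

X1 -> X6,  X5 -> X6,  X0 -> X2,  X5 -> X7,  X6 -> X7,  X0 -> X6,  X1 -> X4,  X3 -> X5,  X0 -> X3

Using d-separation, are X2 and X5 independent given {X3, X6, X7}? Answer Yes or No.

There are 3 undirected paths between X2 and X5; checking each against the conditioning set {X3, X6, X7}:
Path 1: X2 ← X0 → X6 ← X5
  X0 is a fork and X0 is not conditioned on; X6 is a collider and X6 is conditioned on, which opens it — no node blocks this path, so it is active.
Path 2: X2 ← X0 → X6 → X7 ← X5
  X6 is a chain here and X6 is conditioned on, so the path is blocked at X6.
Path 3: X2 ← X0 → X3 → X5
  X3 is a chain here and X3 is conditioned on, so the path is blocked at X3.
At least one path is unblocked, so d-separation fails.

No — X2 and X5 are not d-separated given {X3, X6, X7}.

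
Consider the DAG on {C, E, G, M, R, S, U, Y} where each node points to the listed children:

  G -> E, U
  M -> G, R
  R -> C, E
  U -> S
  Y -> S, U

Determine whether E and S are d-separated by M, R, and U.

No

There are 4 undirected paths between E and S; checking each against the conditioning set {M, R, U}:
Path 1: E ← R ← M → G → U ← Y → S
  R is a chain here and R is conditioned on, so the path is blocked at R.
Path 2: E ← R ← M → G → U → S
  R is a chain here and R is conditioned on, so the path is blocked at R.
Path 3: E ← G → U ← Y → S
  G is a fork and G is not conditioned on; U is a collider and U is conditioned on, which opens it; Y is a fork and Y is not conditioned on — no node blocks this path, so it is active.
Path 4: E ← G → U → S
  U is a chain here and U is conditioned on, so the path is blocked at U.
At least one path is unblocked, so d-separation fails.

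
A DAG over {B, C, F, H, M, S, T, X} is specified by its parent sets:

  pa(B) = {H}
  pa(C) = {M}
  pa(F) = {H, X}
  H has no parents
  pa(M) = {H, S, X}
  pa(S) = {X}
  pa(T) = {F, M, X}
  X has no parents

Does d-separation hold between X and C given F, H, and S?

No — X and C are not d-separated given {F, H, S}.

There are 6 undirected paths between X and C; checking each against the conditioning set {F, H, S}:
Path 1: X → F ← H → M → C
  H is a fork here and H is conditioned on, so the path is blocked at H.
Path 2: X → F → T ← M → C
  F is a chain here and F is conditioned on, so the path is blocked at F.
Path 3: X → S → M → C
  S is a chain here and S is conditioned on, so the path is blocked at S.
Path 4: X → T ← F ← H → M → C
  T is a collider here and neither T nor any of its descendants is conditioned on, so the collider stays closed — the path is blocked at T.
Path 5: X → T ← M → C
  T is a collider here and neither T nor any of its descendants is conditioned on, so the collider stays closed — the path is blocked at T.
Path 6: X → M → C
  M is a chain and M is not conditioned on — no node blocks this path, so it is active.
Because an active path exists, X and C are not d-separated.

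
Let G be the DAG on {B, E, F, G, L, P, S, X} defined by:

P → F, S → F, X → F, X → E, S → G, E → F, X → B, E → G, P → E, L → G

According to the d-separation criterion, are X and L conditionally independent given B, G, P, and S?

No — X and L are not d-separated given {B, G, P, S}.

Enumerating the 6 paths from X to L and testing each for blocking by {B, G, P, S}:
  1. X → F ← P → E → G ← L — F:collider[blocks]; P:fork[blocks]; E:chain[open]; G:collider[open] ⇒ blocked
  2. X → F ← E → G ← L — F:collider[blocks]; E:fork[open]; G:collider[open] ⇒ blocked
  3. X → F ← S → G ← L — F:collider[blocks]; S:fork[blocks]; G:collider[open] ⇒ blocked
  4. X → E → F ← S → G ← L — E:chain[open]; F:collider[blocks]; S:fork[blocks]; G:collider[open] ⇒ blocked
  5. X → E ← P → F ← S → G ← L — E:collider[open]; P:fork[blocks]; F:collider[blocks]; S:fork[blocks]; G:collider[open] ⇒ blocked
  6. X → E → G ← L — E:chain[open]; G:collider[open] ⇒ active
At least one path is unblocked, so d-separation fails.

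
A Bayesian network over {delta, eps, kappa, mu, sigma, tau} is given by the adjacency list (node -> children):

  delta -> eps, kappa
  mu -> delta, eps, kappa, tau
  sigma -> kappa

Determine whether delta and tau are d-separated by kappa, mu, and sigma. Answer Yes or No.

There are 3 undirected paths between delta and tau; checking each against the conditioning set {kappa, mu, sigma}:
Path 1: delta ← mu → tau
  mu is a fork here and mu is conditioned on, so the path is blocked at mu.
Path 2: delta → eps ← mu → tau
  eps is a collider here and neither eps nor any of its descendants is conditioned on, so the collider stays closed — the path is blocked at eps.
Path 3: delta → kappa ← mu → tau
  mu is a fork here and mu is conditioned on, so the path is blocked at mu.
Since every path is blocked, d-separation holds.

Yes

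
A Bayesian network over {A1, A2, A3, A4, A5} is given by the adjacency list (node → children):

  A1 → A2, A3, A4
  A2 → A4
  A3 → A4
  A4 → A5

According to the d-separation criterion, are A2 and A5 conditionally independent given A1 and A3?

No

Enumerating the 3 paths from A2 to A5 and testing each for blocking by {A1, A3}:
Path 1: A2 ← A1 → A3 → A4 → A5
  A1 is a fork here and A1 is conditioned on, so the path is blocked at A1.
Path 2: A2 ← A1 → A4 → A5
  A1 is a fork here and A1 is conditioned on, so the path is blocked at A1.
Path 3: A2 → A4 → A5
  A4 is a chain and A4 is not conditioned on — no node blocks this path, so it is active.
Since the path A2 → A4 → A5 is active, A2 and A5 are not d-separated given {A1, A3}.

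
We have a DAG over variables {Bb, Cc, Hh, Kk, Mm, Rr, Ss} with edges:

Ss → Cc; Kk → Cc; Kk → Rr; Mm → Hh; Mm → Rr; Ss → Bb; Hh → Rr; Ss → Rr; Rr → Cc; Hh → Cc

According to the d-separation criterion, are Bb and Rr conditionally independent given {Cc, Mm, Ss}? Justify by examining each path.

We examine all 5 paths between Bb and Rr:
  1. Bb ← Ss → Cc ← Rr — Ss:fork[blocks]; Cc:collider[open] ⇒ blocked
  2. Bb ← Ss → Cc ← Hh ← Mm → Rr — Ss:fork[blocks]; Cc:collider[open]; Hh:chain[open]; Mm:fork[blocks] ⇒ blocked
  3. Bb ← Ss → Cc ← Hh → Rr — Ss:fork[blocks]; Cc:collider[open]; Hh:fork[open] ⇒ blocked
  4. Bb ← Ss → Cc ← Kk → Rr — Ss:fork[blocks]; Cc:collider[open]; Kk:fork[open] ⇒ blocked
  5. Bb ← Ss → Rr — Ss:fork[blocks] ⇒ blocked
All paths are blocked; Bb ⊥ Rr | {Cc, Mm, Ss} holds.

Yes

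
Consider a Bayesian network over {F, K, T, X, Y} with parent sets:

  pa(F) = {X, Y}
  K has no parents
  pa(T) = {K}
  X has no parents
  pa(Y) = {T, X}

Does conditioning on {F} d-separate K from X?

No — K and X are not d-separated given {F}.

2 paths connect K and X; each must be blocked for d-separation to hold:
Path 1: K → T → Y → F ← X
  T is a chain and T is not conditioned on; Y is a chain and Y is not conditioned on; F is a collider and F is conditioned on, which opens it — no node blocks this path, so it is active.
Path 2: K → T → Y ← X
  T is a chain and T is not conditioned on; Y is a collider and its descendant F is conditioned on, which opens it — no node blocks this path, so it is active.
Because an active path exists, K and X are not d-separated.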